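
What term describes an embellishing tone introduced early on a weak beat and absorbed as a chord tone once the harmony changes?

Approach: ahead of the chord change (typically by step), so it is dissonant against the current harmony. Departure: none — the same pitch is restated or held and is a chord tone of the new harmony.
Dissonant first, consonant once the harmony catches up: the note simply arrives early — an anticipation. (The reverse timing, consonant first and dissonant after the change, would be a suspension or retardation.)

Anticipation.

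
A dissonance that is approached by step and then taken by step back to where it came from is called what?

Neighbor tone.

Approach: by step. Departure: by step in the opposite direction, back to the starting pitch.
Stepwise on both sides but reversing to return to the same chord tone — a neighbor tone. (Had it continued onward in the same direction it would be a passing tone instead.)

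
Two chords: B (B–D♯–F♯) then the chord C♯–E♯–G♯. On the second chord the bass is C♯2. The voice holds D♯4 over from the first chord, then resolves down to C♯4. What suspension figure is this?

At the second chord the bass is C♯2. The suspended D♯4 lies a ninth above the bass; after resolving down by step to C♯4, the interval above the bass becomes an octave.
Suspension figures are named by those two intervals: 9–8.

9–8 suspension.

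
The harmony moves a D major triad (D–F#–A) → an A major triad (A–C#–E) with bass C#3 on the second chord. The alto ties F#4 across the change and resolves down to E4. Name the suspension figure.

At the second chord the bass is C#3. The suspended F#4 lies a fourth above the bass; after resolving down by step to E4, the interval above the bass becomes a third.
Suspension figures are named by those two intervals: 4–3.

4–3 suspension.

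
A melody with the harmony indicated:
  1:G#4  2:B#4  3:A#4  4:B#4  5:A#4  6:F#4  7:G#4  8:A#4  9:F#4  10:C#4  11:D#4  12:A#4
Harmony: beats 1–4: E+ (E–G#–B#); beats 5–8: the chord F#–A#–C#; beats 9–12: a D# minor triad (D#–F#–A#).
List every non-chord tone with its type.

The harmony at that moment is E augmented triad (E, G#, B#); A#4 is not a chord tone.
It is approached by step down from B#4 and left by step up to B#4.
Step away and step back to the same note — a neighbor tone (lower neighbor).
The harmony at that moment is F# major triad (F#, A#, C#); G#4 is not a chord tone.
It is approached by step up from F#4 and left by step up to A#4.
Step in, step out in the same direction — a passing tone.
The harmony at that moment is D# minor triad (D#, F#, A#); C#4 is not a chord tone.
It is approached by leap down from F#4 and left by step up to D#4.
Leap in, step out — an appoggiatura.

A#4 (beat 3) — neighbor tone; G#4 (beat 7) — passing tone; C#4 (beat 10) — appoggiatura.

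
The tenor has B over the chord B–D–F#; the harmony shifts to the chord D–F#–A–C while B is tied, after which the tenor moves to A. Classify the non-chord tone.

B is a suspension.

The harmony at that moment is D dominant seventh chord (D, F#, A, C); B is not a chord tone.
It is held over (the same pitch as the preceding B) and left by step down to A.
Held over from the previous chord and resolving down by step — a suspension.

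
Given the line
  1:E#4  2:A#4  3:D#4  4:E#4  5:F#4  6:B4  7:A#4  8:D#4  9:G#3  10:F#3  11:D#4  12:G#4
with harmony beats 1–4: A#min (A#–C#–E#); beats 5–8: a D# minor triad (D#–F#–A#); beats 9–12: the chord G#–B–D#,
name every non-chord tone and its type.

D#4 (beat 3) — appoggiatura; B4 (beat 6) — appoggiatura; F#3 (beat 10) — escape tone.

The harmony at that moment is A# minor triad (A#, C#, E#); D#4 is not a chord tone.
It is approached by leap down from A#4 and left by step up to E#4.
Leap in, step out — an appoggiatura.
The harmony at that moment is D# minor triad (D#, F#, A#); B4 is not a chord tone.
It is approached by leap up from F#4 and left by step down to A#4.
Leap in, step out — an appoggiatura.
The harmony at that moment is G# minor triad (G#, B, D#); F#3 is not a chord tone.
It is approached by step down from G#3 and left by leap up to D#4.
Step in, leap out — an escape tone.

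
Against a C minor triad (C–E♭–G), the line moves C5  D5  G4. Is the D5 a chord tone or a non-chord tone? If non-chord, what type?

Non-chord tone — an escape tone.

The harmony at that moment is C minor triad (C, E♭, G); D5 is not a chord tone.
It is approached by step up from C5 and left by leap down to G4.
Step in, leap out — an escape tone.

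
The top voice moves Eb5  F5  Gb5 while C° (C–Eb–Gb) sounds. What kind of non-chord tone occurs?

The harmony at that moment is C diminished triad (C, Eb, Gb); F5 is not a chord tone.
It is approached by step up from Eb5 and left by step up to Gb5.
Step in, step out in the same direction — a passing tone.

F5 is a passing tone.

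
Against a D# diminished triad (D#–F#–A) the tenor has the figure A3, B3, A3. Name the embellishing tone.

The harmony at that moment is D# diminished triad (D#, F#, A); B3 is not a chord tone.
It is approached by step up from A3 and left by step down to A3.
Step away and step back to the same note — a neighbor tone (upper neighbor).

B3 is a neighbor tone.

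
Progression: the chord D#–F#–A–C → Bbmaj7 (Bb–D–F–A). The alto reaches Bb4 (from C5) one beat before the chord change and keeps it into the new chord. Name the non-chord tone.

Bb4 is an anticipation.

The harmony at that moment is D# diminished seventh chord (D#, F#, A, C); Bb4 is not a chord tone.
It is approached by step down from C5 and then sustained as the same pitch into the next harmony.
Arriving early and becoming a chord tone when the harmony changes — an anticipation.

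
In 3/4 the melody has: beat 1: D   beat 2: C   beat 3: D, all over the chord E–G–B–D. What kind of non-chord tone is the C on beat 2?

The harmony at that moment is E minor seventh chord (E, G, B, D); C is not a chord tone.
It is approached by step down from D and left by step up to D.
Step away and step back to the same note — a neighbor tone (lower neighbor).

Lower neighbor tone.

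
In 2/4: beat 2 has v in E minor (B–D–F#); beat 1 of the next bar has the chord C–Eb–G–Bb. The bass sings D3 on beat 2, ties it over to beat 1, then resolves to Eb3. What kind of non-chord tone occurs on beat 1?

Retardation.

The harmony at that moment is C minor seventh chord (C, Eb, G, Bb); D3 is not a chord tone.
It is held over (the same pitch as the preceding D3) and left by step up to Eb3.
Held over from the previous chord and resolving up by step — a retardation.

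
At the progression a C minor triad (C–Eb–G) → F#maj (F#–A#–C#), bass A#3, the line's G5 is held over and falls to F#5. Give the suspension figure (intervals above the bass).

7–6 suspension.

At the second chord the bass is A#3. The suspended G5 lies a seventh above the bass; after resolving down by step to F#5, the interval above the bass becomes a sixth.
Suspension figures are named by those two intervals: 7–6.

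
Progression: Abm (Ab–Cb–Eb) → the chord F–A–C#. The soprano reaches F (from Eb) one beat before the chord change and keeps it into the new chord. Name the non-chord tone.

F is an anticipation.

The harmony at that moment is Ab minor triad (Ab, Cb, Eb); F is not a chord tone.
It is approached by step up from Eb and then sustained as the same pitch into the next harmony.
Arriving early and becoming a chord tone when the harmony changes — an anticipation.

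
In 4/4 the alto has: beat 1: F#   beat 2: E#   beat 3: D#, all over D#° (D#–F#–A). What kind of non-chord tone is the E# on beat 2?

Passing tone.

The harmony at that moment is D# diminished triad (D#, F#, A); E# is not a chord tone.
It is approached by step down from F# and left by step down to D#.
Step in, step out in the same direction — a passing tone.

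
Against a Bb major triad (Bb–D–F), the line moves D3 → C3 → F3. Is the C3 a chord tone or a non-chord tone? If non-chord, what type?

The harmony at that moment is Bb major triad (Bb, D, F); C3 is not a chord tone.
It is approached by step down from D3 and left by leap up to F3.
Step in, leap out — an escape tone.

Non-chord tone — an escape tone.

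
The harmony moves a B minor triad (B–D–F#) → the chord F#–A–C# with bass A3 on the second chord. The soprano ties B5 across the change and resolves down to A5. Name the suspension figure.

At the second chord the bass is A3. The suspended B5 lies a ninth above the bass; after resolving down by step to A5, the interval above the bass becomes an octave.
Suspension figures are named by those two intervals: 9–8.

9–8 suspension.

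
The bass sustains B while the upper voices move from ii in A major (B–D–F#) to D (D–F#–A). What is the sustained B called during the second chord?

The harmony at that moment is D major triad (D, F#, A); B is not a chord tone.
It is held over (the same pitch as the preceding B) and then sustained as the same pitch into the next harmony.
Sustained through a change of harmony — a pedal tone.

Pedal tone (pedal point).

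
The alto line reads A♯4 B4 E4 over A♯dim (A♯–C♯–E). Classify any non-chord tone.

B4 is an escape tone.

The harmony at that moment is A♯ diminished triad (A♯, C♯, E); B4 is not a chord tone.
It is approached by step up from A♯4 and left by leap down to E4.
Step in, leap out — an escape tone.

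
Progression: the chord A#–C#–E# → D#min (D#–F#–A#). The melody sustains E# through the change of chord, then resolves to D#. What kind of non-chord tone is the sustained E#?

The harmony at that moment is D# minor triad (D#, F#, A#); E# is not a chord tone.
It is held over (the same pitch as the preceding E#) and left by step down to D#.
Held over from the previous chord and resolving down by step — a suspension.

E# is a suspension.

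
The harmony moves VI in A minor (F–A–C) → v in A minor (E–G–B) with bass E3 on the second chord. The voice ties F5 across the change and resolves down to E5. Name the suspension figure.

9–8 suspension.

At the second chord the bass is E3. The suspended F5 lies a ninth above the bass; after resolving down by step to E5, the interval above the bass becomes an octave.
Suspension figures are named by those two intervals: 9–8.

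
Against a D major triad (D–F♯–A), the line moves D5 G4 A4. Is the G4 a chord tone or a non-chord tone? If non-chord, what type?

The harmony at that moment is D major triad (D, F♯, A); G4 is not a chord tone.
It is approached by leap down from D5 and left by step up to A4.
Leap in, step out — an appoggiatura.

Non-chord tone — an appoggiatura.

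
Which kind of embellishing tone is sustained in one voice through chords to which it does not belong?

Pedal tone.

Approach: none. Departure: none — a single pitch is sustained while the chords change around it, passing through harmonies that do not contain it.
No melodic motion at all; the dissonance is created entirely by the moving harmonies against the stationary note — a pedal tone (pedal point).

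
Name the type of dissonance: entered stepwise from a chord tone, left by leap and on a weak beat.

Escape tone.

Approach: by step. Departure: by leap. Metric position: weak.
Step in, leap out, from a weak position — an escape tone (échappée). (It is the mirror image of the appoggiatura, which leaps in and steps out on a strong beat.)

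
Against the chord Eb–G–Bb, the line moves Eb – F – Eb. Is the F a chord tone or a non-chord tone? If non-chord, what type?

The harmony at that moment is Eb major triad (Eb, G, Bb); F is not a chord tone.
It is approached by step up from Eb and left by step down to Eb.
Step away and step back to the same note — a neighbor tone (upper neighbor).

Non-chord tone — a neighbor tone.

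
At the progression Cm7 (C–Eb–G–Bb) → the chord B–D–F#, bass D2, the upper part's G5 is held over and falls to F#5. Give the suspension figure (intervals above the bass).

At the second chord the bass is D2. The suspended G5 lies a fourth above the bass; after resolving down by step to F#5, the interval above the bass becomes a third.
Suspension figures are named by those two intervals: 4–3.

4–3 suspension.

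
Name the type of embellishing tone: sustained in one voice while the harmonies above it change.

Approach: none. Departure: none — a single pitch is sustained while the chords change around it, passing through harmonies that do not contain it.
No melodic motion at all; the dissonance is created entirely by the moving harmonies against the stationary note — a pedal tone (pedal point).

Pedal tone.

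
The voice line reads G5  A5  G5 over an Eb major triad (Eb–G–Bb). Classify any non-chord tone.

The harmony at that moment is Eb major triad (Eb, G, Bb); A5 is not a chord tone.
It is approached by step up from G5 and left by step down to G5.
Step away and step back to the same note — a neighbor tone (upper neighbor).

A5 is a neighbor tone.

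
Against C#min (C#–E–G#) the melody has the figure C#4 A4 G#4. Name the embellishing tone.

The harmony at that moment is C# minor triad (C#, E, G#); A4 is not a chord tone.
It is approached by leap up from C#4 and left by step down to G#4.
Leap in, step out — an appoggiatura.

A4 is an appoggiatura.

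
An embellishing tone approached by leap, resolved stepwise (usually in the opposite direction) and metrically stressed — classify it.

Appoggiatura.

Approach: by leap. Departure: by step. Metric position: strong.
Leap in, step out, in a metrically strong position — an appoggiatura. (It is the mirror image of the escape tone, which steps in and leaps out from a weak position.)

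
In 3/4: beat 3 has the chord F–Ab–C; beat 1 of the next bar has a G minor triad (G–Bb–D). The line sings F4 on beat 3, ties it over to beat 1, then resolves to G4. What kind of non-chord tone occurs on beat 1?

The harmony at that moment is G minor triad (G, Bb, D); F4 is not a chord tone.
It is held over (the same pitch as the preceding F4) and left by step up to G4.
Held over from the previous chord and resolving up by step — a retardation.

Retardation.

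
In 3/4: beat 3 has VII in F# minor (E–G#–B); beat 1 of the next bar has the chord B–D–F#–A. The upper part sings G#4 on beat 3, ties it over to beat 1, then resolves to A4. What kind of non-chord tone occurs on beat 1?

Retardation.

The harmony at that moment is B minor seventh chord (B, D, F#, A); G#4 is not a chord tone.
It is held over (the same pitch as the preceding G#4) and left by step up to A4.
Held over from the previous chord and resolving up by step — a retardation.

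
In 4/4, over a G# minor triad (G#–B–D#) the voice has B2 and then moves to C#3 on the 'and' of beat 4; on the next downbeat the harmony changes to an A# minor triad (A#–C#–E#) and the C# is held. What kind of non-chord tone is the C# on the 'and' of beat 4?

Anticipation.

The harmony at that moment is G# minor triad (G#, B, D#); C#3 is not a chord tone.
It is approached by step up from B2 and then sustained as the same pitch into the next harmony.
Arriving early and becoming a chord tone when the harmony changes — an anticipation.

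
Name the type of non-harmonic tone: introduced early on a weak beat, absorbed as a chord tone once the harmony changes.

Approach: ahead of the chord change (typically by step), so it is dissonant against the current harmony. Departure: none — the same pitch is restated or held and is a chord tone of the new harmony.
Dissonant first, consonant once the harmony catches up: the note simply arrives early — an anticipation. (The reverse timing, consonant first and dissonant after the change, would be a suspension or retardation.)

Anticipation.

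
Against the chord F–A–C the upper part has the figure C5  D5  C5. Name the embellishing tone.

D5 is a neighbor tone.

The harmony at that moment is F major triad (F, A, C); D5 is not a chord tone.
It is approached by step up from C5 and left by step down to C5.
Step away and step back to the same note — a neighbor tone (upper neighbor).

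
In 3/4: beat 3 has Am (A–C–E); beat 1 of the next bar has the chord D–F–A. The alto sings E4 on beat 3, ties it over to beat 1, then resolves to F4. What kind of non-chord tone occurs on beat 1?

The harmony at that moment is D minor triad (D, F, A); E4 is not a chord tone.
It is held over (the same pitch as the preceding E4) and left by step up to F4.
Held over from the previous chord and resolving up by step — a retardation.

Retardation.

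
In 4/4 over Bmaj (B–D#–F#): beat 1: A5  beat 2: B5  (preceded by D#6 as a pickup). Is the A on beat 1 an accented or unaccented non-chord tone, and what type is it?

Accented appoggiatura.

The harmony at that moment is B major triad (B, D#, F#); A5 is not a chord tone.
It is approached by leap down from D#6 and left by step up to B5.
Leap in, step out — an appoggiatura.
It falls on the downbeat, so it is accented.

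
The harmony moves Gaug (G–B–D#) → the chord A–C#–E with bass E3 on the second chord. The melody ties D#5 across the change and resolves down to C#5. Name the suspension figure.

7–6 suspension.

At the second chord the bass is E3. The suspended D#5 lies a seventh above the bass; after resolving down by step to C#5, the interval above the bass becomes a sixth.
Suspension figures are named by those two intervals: 7–6.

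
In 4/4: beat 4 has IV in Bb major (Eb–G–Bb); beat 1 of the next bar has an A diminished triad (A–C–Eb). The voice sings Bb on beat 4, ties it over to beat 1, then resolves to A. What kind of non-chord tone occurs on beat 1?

The harmony at that moment is A diminished triad (A, C, Eb); Bb is not a chord tone.
It is held over (the same pitch as the preceding Bb) and left by step down to A.
Held over from the previous chord and resolving down by step — a suspension.

Suspension.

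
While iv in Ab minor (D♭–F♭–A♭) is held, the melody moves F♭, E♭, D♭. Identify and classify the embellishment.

The harmony at that moment is D♭ minor triad (D♭, F♭, A♭); E♭ is not a chord tone.
It is approached by step down from F♭ and left by step down to D♭.
Step in, step out in the same direction — a passing tone.

E♭ is a passing tone.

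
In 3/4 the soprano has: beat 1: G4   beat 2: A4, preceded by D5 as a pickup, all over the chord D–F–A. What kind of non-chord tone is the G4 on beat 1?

The harmony at that moment is D minor triad (D, F, A); G4 is not a chord tone.
It is approached by leap down from D5 and left by step up to A4.
Leap in, step out, metrically accented — an appoggiatura.

Appoggiatura.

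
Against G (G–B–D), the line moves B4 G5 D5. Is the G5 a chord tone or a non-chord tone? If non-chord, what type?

G major triad contains G, B, D; G is the root, so it is a chord tone.

Chord tone (the root of G major triad).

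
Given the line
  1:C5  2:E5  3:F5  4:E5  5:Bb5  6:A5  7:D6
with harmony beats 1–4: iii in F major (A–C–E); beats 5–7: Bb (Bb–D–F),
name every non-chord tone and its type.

The harmony at that moment is A minor triad (A, C, E); F5 is not a chord tone.
It is approached by step up from E5 and left by step down to E5.
Step away and step back to the same note — a neighbor tone (upper neighbor).
The harmony at that moment is Bb major triad (Bb, D, F); A5 is not a chord tone.
It is approached by step down from Bb5 and left by leap up to D6.
Step in, leap out — an escape tone.

F5 (beat 3) — neighbor tone; A5 (beat 6) — escape tone.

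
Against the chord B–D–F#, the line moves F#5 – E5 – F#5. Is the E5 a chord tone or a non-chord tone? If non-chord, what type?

The harmony at that moment is B minor triad (B, D, F#); E5 is not a chord tone.
It is approached by step down from F#5 and left by step up to F#5.
Step away and step back to the same note — a neighbor tone (lower neighbor).

Non-chord tone — a neighbor tone.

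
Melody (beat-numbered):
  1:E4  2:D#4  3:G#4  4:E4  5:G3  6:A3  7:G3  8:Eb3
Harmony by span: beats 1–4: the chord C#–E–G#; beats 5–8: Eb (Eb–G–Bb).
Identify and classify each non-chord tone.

D#4 (beat 2) — escape tone; A3 (beat 6) — neighbor tone.

The harmony at that moment is C# minor triad (C#, E, G#); D#4 is not a chord tone.
It is approached by step down from E4 and left by leap up to G#4.
Step in, leap out — an escape tone.
The harmony at that moment is Eb major triad (Eb, G, Bb); A3 is not a chord tone.
It is approached by step up from G3 and left by step down to G3.
Step away and step back to the same note — a neighbor tone (upper neighbor).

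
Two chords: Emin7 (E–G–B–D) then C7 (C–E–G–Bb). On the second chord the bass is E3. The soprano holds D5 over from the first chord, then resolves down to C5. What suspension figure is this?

At the second chord the bass is E3. The suspended D5 lies a seventh above the bass; after resolving down by step to C5, the interval above the bass becomes a sixth.
Suspension figures are named by those two intervals: 7–6.

7–6 suspension.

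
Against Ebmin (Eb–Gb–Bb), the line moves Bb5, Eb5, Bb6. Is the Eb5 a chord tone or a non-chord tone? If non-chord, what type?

Chord tone (the root of Eb minor triad).

Eb minor triad contains Eb, Gb, Bb; Eb is the root, so it is a chord tone.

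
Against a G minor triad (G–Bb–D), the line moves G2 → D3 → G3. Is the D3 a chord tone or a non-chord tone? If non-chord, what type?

Chord tone (the fifth of G minor triad).

G minor triad contains G, Bb, D; D is the fifth, so it is a chord tone.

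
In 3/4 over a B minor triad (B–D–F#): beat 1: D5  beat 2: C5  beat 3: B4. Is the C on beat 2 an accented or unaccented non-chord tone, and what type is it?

The harmony at that moment is B minor triad (B, D, F#); C5 is not a chord tone.
It is approached by step down from D5 and left by step down to B4.
Step in, step out in the same direction — a passing tone.
It falls on a weak beat, so it is unaccented.

Unaccented passing tone.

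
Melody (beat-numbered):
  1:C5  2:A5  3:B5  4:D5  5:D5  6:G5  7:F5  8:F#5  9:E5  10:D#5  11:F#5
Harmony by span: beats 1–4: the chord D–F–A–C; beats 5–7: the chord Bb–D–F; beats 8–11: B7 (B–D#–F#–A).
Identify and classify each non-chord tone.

The harmony at that moment is D minor seventh chord (D, F, A, C); B5 is not a chord tone.
It is approached by step up from A5 and left by leap down to D5.
Step in, leap out — an escape tone.
The harmony at that moment is Bb major triad (Bb, D, F); G5 is not a chord tone.
It is approached by leap up from D5 and left by step down to F5.
Leap in, step out — an appoggiatura.
The harmony at that moment is B dominant seventh chord (B, D#, F#, A); E5 is not a chord tone.
It is approached by step down from F#5 and left by step down to D#5.
Step in, step out in the same direction — a passing tone.

B5 (beat 3) — escape tone; G5 (beat 6) — appoggiatura; E5 (beat 9) — passing tone.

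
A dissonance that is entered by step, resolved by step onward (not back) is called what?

Approach: by step. Departure: by step, continuing in the same direction.
Stepwise on both sides with no change of direction means the note fills in the space between two different chord tones — a passing tone. (Had it turned back to its starting note it would be a neighbor tone instead.)

Passing tone.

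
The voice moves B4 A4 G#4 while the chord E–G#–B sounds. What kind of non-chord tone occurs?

A4 is a passing tone.

The harmony at that moment is E major triad (E, G#, B); A4 is not a chord tone.
It is approached by step down from B4 and left by step down to G#4.
Step in, step out in the same direction — a passing tone.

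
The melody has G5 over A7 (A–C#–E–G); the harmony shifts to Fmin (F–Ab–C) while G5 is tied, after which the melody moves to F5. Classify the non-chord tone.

The harmony at that moment is F minor triad (F, Ab, C); G5 is not a chord tone.
It is held over (the same pitch as the preceding G5) and left by step down to F5.
Held over from the previous chord and resolving down by step — a suspension.

G5 is a suspension.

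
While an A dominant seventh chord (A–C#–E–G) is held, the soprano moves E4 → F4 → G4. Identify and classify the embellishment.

The harmony at that moment is A dominant seventh chord (A, C#, E, G); F4 is not a chord tone.
It is approached by step up from E4 and left by step up to G4.
Step in, step out in the same direction — a passing tone.

F4 is a passing tone.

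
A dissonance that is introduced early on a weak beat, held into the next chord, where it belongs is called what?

Approach: ahead of the chord change (typically by step), so it is dissonant against the current harmony. Departure: none — the same pitch is restated or held and is a chord tone of the new harmony.
Dissonant first, consonant once the harmony catches up: the note simply arrives early — an anticipation. (The reverse timing, consonant first and dissonant after the change, would be a suspension or retardation.)

Anticipation.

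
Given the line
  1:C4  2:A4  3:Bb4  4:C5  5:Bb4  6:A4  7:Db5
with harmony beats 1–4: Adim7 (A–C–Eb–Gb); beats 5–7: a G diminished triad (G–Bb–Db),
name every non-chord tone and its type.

Bb4 (beat 3) — passing tone; A4 (beat 6) — escape tone.

The harmony at that moment is A diminished seventh chord (A, C, Eb, Gb); Bb4 is not a chord tone.
It is approached by step up from A4 and left by step up to C5.
Step in, step out in the same direction — a passing tone.
The harmony at that moment is G diminished triad (G, Bb, Db); A4 is not a chord tone.
It is approached by step down from Bb4 and left by leap up to Db5.
Step in, leap out — an escape tone.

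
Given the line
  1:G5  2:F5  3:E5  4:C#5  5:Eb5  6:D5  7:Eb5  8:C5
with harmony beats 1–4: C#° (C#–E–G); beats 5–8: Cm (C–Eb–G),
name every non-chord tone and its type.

F5 (beat 2) — passing tone; D5 (beat 6) — neighbor tone.

The harmony at that moment is C# diminished triad (C#, E, G); F5 is not a chord tone.
It is approached by step down from G5 and left by step down to E5.
Step in, step out in the same direction — a passing tone.
The harmony at that moment is C minor triad (C, Eb, G); D5 is not a chord tone.
It is approached by step down from Eb5 and left by step up to Eb5.
Step away and step back to the same note — a neighbor tone (lower neighbor).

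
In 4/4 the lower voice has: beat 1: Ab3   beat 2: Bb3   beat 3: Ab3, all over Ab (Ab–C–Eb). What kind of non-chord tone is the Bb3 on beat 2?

Upper neighbor tone.

The harmony at that moment is Ab major triad (Ab, C, Eb); Bb3 is not a chord tone.
It is approached by step up from Ab3 and left by step down to Ab3.
Step away and step back to the same note — a neighbor tone (upper neighbor).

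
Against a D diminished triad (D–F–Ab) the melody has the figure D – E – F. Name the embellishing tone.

The harmony at that moment is D diminished triad (D, F, Ab); E is not a chord tone.
It is approached by step up from D and left by step up to F.
Step in, step out in the same direction — a passing tone.

E is a passing tone.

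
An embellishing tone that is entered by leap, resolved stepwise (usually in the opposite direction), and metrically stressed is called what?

Appoggiatura.

Approach: by leap. Departure: by step. Metric position: strong.
Leap in, step out, in a metrically strong position — an appoggiatura. (It is the mirror image of the escape tone, which steps in and leaps out from a weak position.)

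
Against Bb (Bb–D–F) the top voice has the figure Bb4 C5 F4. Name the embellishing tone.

C5 is an escape tone.

The harmony at that moment is Bb major triad (Bb, D, F); C5 is not a chord tone.
It is approached by step up from Bb4 and left by leap down to F4.
Step in, leap out — an escape tone.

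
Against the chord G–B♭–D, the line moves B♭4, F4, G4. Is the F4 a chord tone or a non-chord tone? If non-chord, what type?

The harmony at that moment is G minor triad (G, B♭, D); F4 is not a chord tone.
It is approached by leap down from B♭4 and left by step up to G4.
Leap in, step out — an appoggiatura.

Non-chord tone — an appoggiatura.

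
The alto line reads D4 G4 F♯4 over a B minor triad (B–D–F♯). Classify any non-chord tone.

G4 is an appoggiatura.

The harmony at that moment is B minor triad (B, D, F♯); G4 is not a chord tone.
It is approached by leap up from D4 and left by step down to F♯4.
Leap in, step out — an appoggiatura.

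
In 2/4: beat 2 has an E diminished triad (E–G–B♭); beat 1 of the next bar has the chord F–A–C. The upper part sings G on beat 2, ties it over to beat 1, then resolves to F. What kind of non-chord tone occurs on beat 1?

Suspension.

The harmony at that moment is F major triad (F, A, C); G is not a chord tone.
It is held over (the same pitch as the preceding G) and left by step down to F.
Held over from the previous chord and resolving down by step — a suspension.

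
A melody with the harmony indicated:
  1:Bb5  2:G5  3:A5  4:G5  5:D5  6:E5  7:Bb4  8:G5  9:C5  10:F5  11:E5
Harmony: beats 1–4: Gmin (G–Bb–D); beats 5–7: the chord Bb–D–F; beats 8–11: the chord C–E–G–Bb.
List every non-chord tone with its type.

A5 (beat 3) — neighbor tone; E5 (beat 6) — escape tone; F5 (beat 10) — appoggiatura.

The harmony at that moment is G minor triad (G, Bb, D); A5 is not a chord tone.
It is approached by step up from G5 and left by step down to G5.
Step away and step back to the same note — a neighbor tone (upper neighbor).
The harmony at that moment is Bb major triad (Bb, D, F); E5 is not a chord tone.
It is approached by step up from D5 and left by leap down to Bb4.
Step in, leap out — an escape tone.
The harmony at that moment is C dominant seventh chord (C, E, G, Bb); F5 is not a chord tone.
It is approached by leap up from C5 and left by step down to E5.
Leap in, step out — an appoggiatura.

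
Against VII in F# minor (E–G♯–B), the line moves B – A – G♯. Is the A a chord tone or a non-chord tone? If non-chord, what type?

The harmony at that moment is E major triad (E, G♯, B); A is not a chord tone.
It is approached by step down from B and left by step down to G♯.
Step in, step out in the same direction — a passing tone.

Non-chord tone — a passing tone.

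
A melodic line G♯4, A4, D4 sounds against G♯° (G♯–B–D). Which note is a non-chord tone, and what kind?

The harmony at that moment is G♯ diminished triad (G♯, B, D); A4 is not a chord tone.
It is approached by step up from G♯4 and left by leap down to D4.
Step in, leap out — an escape tone.

A4 is an escape tone.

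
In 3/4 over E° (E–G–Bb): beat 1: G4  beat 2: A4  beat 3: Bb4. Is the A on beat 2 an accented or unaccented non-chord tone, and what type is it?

The harmony at that moment is E diminished triad (E, G, Bb); A4 is not a chord tone.
It is approached by step up from G4 and left by step up to Bb4.
Step in, step out in the same direction — a passing tone.
It falls on a weak beat, so it is unaccented.

Unaccented passing tone.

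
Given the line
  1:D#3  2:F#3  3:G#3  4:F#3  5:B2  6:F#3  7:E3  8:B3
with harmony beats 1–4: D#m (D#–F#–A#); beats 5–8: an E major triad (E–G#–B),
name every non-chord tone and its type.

The harmony at that moment is D# minor triad (D#, F#, A#); G#3 is not a chord tone.
It is approached by step up from F#3 and left by step down to F#3.
Step away and step back to the same note — a neighbor tone (upper neighbor).
The harmony at that moment is E major triad (E, G#, B); F#3 is not a chord tone.
It is approached by leap up from B2 and left by step down to E3.
Leap in, step out — an appoggiatura.

G#3 (beat 3) — neighbor tone; F#3 (beat 6) — appoggiatura.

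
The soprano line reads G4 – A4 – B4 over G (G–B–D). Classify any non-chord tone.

A4 is a passing tone.

The harmony at that moment is G major triad (G, B, D); A4 is not a chord tone.
It is approached by step up from G4 and left by step up to B4.
Step in, step out in the same direction — a passing tone.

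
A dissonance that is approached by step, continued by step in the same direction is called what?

Passing tone.

Approach: by step. Departure: by step, continuing in the same direction.
Stepwise on both sides with no change of direction means the note fills in the space between two different chord tones — a passing tone. (Had it turned back to its starting note it would be a neighbor tone instead.)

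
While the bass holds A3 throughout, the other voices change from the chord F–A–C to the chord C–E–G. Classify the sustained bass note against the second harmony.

Pedal tone (pedal point).

The harmony at that moment is C major triad (C, E, G); A3 is not a chord tone.
It is held over (the same pitch as the preceding A3) and then sustained as the same pitch into the next harmony.
Sustained through a change of harmony — a pedal tone.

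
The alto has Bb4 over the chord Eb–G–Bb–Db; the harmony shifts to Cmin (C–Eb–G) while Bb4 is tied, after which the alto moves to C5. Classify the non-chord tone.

The harmony at that moment is C minor triad (C, Eb, G); Bb4 is not a chord tone.
It is held over (the same pitch as the preceding Bb4) and left by step up to C5.
Held over from the previous chord and resolving up by step — a retardation.

Bb4 is a retardation.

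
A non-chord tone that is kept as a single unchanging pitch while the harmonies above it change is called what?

Approach: none. Departure: none — a single pitch is sustained while the chords change around it, passing through harmonies that do not contain it.
No melodic motion at all; the dissonance is created entirely by the moving harmonies against the stationary note — a pedal tone (pedal point).

Pedal tone.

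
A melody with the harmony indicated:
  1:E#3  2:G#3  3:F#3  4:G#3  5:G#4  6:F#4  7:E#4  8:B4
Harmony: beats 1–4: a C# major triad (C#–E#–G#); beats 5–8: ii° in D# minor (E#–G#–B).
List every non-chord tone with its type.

F#3 (beat 3) — neighbor tone; F#4 (beat 6) — passing tone.

The harmony at that moment is C# major triad (C#, E#, G#); F#3 is not a chord tone.
It is approached by step down from G#3 and left by step up to G#3.
Step away and step back to the same note — a neighbor tone (lower neighbor).
The harmony at that moment is E# diminished triad (E#, G#, B); F#4 is not a chord tone.
It is approached by step down from G#4 and left by step down to E#4.
Step in, step out in the same direction — a passing tone.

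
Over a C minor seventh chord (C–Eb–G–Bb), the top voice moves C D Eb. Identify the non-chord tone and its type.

The harmony at that moment is C minor seventh chord (C, Eb, G, Bb); D is not a chord tone.
It is approached by step up from C and left by step up to Eb.
Step in, step out in the same direction — a passing tone.

D is a passing tone.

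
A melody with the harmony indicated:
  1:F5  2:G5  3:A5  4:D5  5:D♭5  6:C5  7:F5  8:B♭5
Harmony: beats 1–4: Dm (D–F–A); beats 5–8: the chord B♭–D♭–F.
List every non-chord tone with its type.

The harmony at that moment is D minor triad (D, F, A); G5 is not a chord tone.
It is approached by step up from F5 and left by step up to A5.
Step in, step out in the same direction — a passing tone.
The harmony at that moment is B♭ minor triad (B♭, D♭, F); C5 is not a chord tone.
It is approached by step down from D♭5 and left by leap up to F5.
Step in, leap out — an escape tone.

G5 (beat 2) — passing tone; C5 (beat 6) — escape tone.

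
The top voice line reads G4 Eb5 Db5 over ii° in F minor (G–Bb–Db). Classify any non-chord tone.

Eb5 is an appoggiatura.

The harmony at that moment is G diminished triad (G, Bb, Db); Eb5 is not a chord tone.
It is approached by leap up from G4 and left by step down to Db5.
Leap in, step out — an appoggiatura.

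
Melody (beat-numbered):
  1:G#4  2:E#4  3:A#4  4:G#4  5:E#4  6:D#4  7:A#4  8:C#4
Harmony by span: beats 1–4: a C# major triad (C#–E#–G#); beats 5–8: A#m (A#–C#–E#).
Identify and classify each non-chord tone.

A#4 (beat 3) — appoggiatura; D#4 (beat 6) — escape tone.

The harmony at that moment is C# major triad (C#, E#, G#); A#4 is not a chord tone.
It is approached by leap up from E#4 and left by step down to G#4.
Leap in, step out — an appoggiatura.
The harmony at that moment is A# minor triad (A#, C#, E#); D#4 is not a chord tone.
It is approached by step down from E#4 and left by leap up to A#4.
Step in, leap out — an escape tone.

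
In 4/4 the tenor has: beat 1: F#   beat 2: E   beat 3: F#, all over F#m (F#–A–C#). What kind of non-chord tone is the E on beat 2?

The harmony at that moment is F# minor triad (F#, A, C#); E is not a chord tone.
It is approached by step down from F# and left by step up to F#.
Step away and step back to the same note — a neighbor tone (lower neighbor).

Lower neighbor tone.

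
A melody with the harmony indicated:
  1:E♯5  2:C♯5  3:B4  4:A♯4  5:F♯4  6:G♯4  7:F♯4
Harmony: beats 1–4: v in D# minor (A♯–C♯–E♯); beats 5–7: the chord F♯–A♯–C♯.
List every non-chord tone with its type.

The harmony at that moment is A♯ minor triad (A♯, C♯, E♯); B4 is not a chord tone.
It is approached by step down from C♯5 and left by step down to A♯4.
Step in, step out in the same direction — a passing tone.
The harmony at that moment is F♯ major triad (F♯, A♯, C♯); G♯4 is not a chord tone.
It is approached by step up from F♯4 and left by step down to F♯4.
Step away and step back to the same note — a neighbor tone (upper neighbor).

B4 (beat 3) — passing tone; G♯4 (beat 6) — neighbor tone.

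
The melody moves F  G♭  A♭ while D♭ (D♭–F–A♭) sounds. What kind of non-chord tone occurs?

G♭ is a passing tone.

The harmony at that moment is D♭ major triad (D♭, F, A♭); G♭ is not a chord tone.
It is approached by step up from F and left by step up to A♭.
Step in, step out in the same direction — a passing tone.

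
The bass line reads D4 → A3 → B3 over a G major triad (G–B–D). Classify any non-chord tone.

A3 is an appoggiatura.

The harmony at that moment is G major triad (G, B, D); A3 is not a chord tone.
It is approached by leap down from D4 and left by step up to B3.
Leap in, step out — an appoggiatura.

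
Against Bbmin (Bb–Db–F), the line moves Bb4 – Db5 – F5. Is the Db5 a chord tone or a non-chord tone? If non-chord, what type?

Chord tone (the third of Bb minor triad).

Bb minor triad contains Bb, Db, F; Db is the third, so it is a chord tone.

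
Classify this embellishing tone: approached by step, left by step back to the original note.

Approach: by step. Departure: by step in the opposite direction, back to the starting pitch.
Stepwise on both sides but reversing to return to the same chord tone — a neighbor tone. (Had it continued onward in the same direction it would be a passing tone instead.)

Neighbor tone.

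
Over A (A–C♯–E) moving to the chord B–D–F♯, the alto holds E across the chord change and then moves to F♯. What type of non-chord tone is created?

The harmony at that moment is B minor triad (B, D, F♯); E is not a chord tone.
It is held over (the same pitch as the preceding E) and left by step up to F♯.
Held over from the previous chord and resolving up by step — a retardation.

E is a retardation.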